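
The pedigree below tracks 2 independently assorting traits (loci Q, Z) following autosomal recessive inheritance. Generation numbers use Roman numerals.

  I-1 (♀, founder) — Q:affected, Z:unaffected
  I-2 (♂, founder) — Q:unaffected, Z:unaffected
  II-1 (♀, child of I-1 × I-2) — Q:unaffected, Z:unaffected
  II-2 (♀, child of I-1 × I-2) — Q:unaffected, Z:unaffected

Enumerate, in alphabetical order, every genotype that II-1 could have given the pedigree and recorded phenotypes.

Q/I-1 aff ·: qq
Q/I-2 un ·: QQ|Qq
Q/II-1 un I-1×I-2: Qq
Q/II-2 un I-1×I-2: Qq
⇒ Q over [I-1,I-2,II-1,II-2]: 2 consistent
Z/I-1 un ·: ZZ|Zz
Z/I-2 un ·: ZZ|Zz
Z/II-1 un I-1×I-2: ZZ|Zz
Z/II-2 un I-1×I-2: ZZ|Zz
⇒ Z over [I-1,I-2,II-1,II-2]: 13 consistent

II-1 ∈ {Qq ZZ, Qq Zz}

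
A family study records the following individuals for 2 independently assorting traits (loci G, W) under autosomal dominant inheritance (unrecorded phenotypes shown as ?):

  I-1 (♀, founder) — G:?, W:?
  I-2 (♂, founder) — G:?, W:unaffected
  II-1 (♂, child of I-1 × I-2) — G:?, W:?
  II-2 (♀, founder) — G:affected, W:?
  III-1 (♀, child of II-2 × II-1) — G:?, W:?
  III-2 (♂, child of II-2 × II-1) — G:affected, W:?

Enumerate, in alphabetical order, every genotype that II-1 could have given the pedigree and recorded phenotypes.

II-1 ∈ {GG Ww, GG ww, Gg Ww, Gg ww, gg Ww, gg ww}

G/I-1 ? ·: gg|Gg|GG
G/I-2 ? ·: gg|Gg|GG
G/II-1 ? I-1×I-2: gg|Gg|GG
G/II-2 aff ·: Gg|GG
G/III-1 ? II-2×II-1: gg|Gg|GG
G/III-2 aff II-2×II-1: Gg|GG
⇒ G over [I-1,I-2,II-1,II-2,III-1,III-2]: 102 consistent
W/I-1 ? ·: ww|Ww|WW
W/I-2 un ·: ww
W/II-1 ? I-1×I-2: ww|Ww
W/II-2 ? ·: ww|Ww|WW
W/III-1 ? II-2×II-1: ww|Ww|WW
W/III-2 ? II-2×II-1: ww|Ww|WW
⇒ W over [I-1,I-2,II-1,II-2,III-1,III-2]: 46 consistent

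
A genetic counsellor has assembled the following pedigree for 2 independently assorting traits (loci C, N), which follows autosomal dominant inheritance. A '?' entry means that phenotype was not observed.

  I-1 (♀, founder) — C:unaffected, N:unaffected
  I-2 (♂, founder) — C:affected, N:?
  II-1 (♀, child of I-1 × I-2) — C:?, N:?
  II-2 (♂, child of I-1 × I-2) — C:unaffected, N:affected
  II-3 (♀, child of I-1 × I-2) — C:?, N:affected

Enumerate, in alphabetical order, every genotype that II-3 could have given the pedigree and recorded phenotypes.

II-3 ∈ {Cc Nn, cc Nn}

C/I-1 un ·: cc
C/I-2 aff ·: Cc
C/II-1 ? I-1×I-2: cc|Cc
C/II-2 un I-1×I-2: cc
C/II-3 ? I-1×I-2: cc|Cc
⇒ C over [I-1,I-2,II-1,II-2,II-3]: 4 consistent
N/I-1 un ·: nn
N/I-2 ? ·: Nn|NN
N/II-1 ? I-1×I-2: nn|Nn
N/II-2 aff I-1×I-2: Nn
N/II-3 aff I-1×I-2: Nn
⇒ N over [I-1,I-2,II-1,II-2,II-3]: 3 consistent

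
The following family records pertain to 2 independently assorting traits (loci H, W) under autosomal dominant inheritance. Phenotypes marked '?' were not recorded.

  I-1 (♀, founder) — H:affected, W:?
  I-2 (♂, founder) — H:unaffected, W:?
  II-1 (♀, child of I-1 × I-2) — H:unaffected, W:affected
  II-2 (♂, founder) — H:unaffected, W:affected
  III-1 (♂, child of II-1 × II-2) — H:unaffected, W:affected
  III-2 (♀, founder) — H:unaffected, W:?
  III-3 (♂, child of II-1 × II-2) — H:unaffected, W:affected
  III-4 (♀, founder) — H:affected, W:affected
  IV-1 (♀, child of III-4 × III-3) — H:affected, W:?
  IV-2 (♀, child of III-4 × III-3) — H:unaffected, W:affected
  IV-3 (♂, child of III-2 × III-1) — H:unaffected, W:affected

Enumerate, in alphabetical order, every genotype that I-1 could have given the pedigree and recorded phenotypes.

I-1 ∈ {Hh WW, Hh Ww, Hh ww}

H/I-1 aff ·: Hh
H/I-2 un ·: hh
H/II-1 un I-1×I-2: hh
H/II-2 un ·: hh
H/III-1 un II-1×II-2: hh
H/III-2 un ·: hh
H/III-3 un II-1×II-2: hh
H/III-4 aff ·: Hh
H/IV-1 aff III-4×III-3: Hh
H/IV-2 un III-4×III-3: hh
H/IV-3 un III-2×III-1: hh
⇒ H over [I-1,I-2,II-1,II-2,III-1,III-2,III-3,III-4,IV-1,IV-2,IV-3]: 1 consistent
W/I-1 ? ·: ww|Ww|WW
W/I-2 ? ·: ww|Ww|WW
W/II-1 aff I-1×I-2: Ww|WW
W/II-2 aff ·: Ww|WW
W/III-1 aff II-1×II-2: Ww|WW
W/III-2 ? ·: ww|Ww|WW
W/III-3 aff II-1×II-2: Ww|WW
W/III-4 aff ·: Ww|WW
W/IV-1 ? III-4×III-3: ww|Ww|WW
W/IV-2 aff III-4×III-3: Ww|WW
W/IV-3 aff III-2×III-1: Ww|WW
⇒ W over [I-1,I-2,II-1,II-2,III-1,III-2,III-3,III-4,IV-1,IV-2,IV-3]: 2510 consistent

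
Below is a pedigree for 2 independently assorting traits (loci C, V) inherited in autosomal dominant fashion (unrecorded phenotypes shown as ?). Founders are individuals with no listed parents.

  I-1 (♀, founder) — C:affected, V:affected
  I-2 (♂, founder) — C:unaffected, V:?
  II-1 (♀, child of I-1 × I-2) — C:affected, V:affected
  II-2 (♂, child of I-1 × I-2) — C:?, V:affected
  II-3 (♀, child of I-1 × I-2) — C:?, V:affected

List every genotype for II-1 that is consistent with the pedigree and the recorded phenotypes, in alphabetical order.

C/I-1 aff ·: Cc|CC
C/I-2 un ·: cc
C/II-1 aff I-1×I-2: Cc
C/II-2 ? I-1×I-2: cc|Cc
C/II-3 ? I-1×I-2: cc|Cc
⇒ C over [I-1,I-2,II-1,II-2,II-3]: 5 consistent
V/I-1 aff ·: Vv|VV
V/I-2 ? ·: vv|Vv|VV
V/II-1 aff I-1×I-2: Vv|VV
V/II-2 aff I-1×I-2: Vv|VV
V/II-3 aff I-1×I-2: Vv|VV
⇒ V over [I-1,I-2,II-1,II-2,II-3]: 27 consistent

II-1 ∈ {Cc VV, Cc Vv}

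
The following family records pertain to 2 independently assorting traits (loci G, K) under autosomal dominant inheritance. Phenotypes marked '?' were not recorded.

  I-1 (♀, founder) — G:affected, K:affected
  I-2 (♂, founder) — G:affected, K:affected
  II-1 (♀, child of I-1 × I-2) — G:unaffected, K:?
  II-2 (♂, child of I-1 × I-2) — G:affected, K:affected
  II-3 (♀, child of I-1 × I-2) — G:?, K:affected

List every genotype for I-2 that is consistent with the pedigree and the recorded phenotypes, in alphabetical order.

G/I-1 aff ·: Gg
G/I-2 aff ·: Gg
G/II-1 un I-1×I-2: gg
G/II-2 aff I-1×I-2: Gg|GG
G/II-3 ? I-1×I-2: gg|Gg|GG
⇒ G over [I-1,I-2,II-1,II-2,II-3]: 6 consistent
K/I-1 aff ·: Kk|KK
K/I-2 aff ·: Kk|KK
K/II-1 ? I-1×I-2: kk|Kk|KK
K/II-2 aff I-1×I-2: Kk|KK
K/II-3 aff I-1×I-2: Kk|KK
⇒ K over [I-1,I-2,II-1,II-2,II-3]: 29 consistent

I-2 ∈ {Gg KK, Gg Kk}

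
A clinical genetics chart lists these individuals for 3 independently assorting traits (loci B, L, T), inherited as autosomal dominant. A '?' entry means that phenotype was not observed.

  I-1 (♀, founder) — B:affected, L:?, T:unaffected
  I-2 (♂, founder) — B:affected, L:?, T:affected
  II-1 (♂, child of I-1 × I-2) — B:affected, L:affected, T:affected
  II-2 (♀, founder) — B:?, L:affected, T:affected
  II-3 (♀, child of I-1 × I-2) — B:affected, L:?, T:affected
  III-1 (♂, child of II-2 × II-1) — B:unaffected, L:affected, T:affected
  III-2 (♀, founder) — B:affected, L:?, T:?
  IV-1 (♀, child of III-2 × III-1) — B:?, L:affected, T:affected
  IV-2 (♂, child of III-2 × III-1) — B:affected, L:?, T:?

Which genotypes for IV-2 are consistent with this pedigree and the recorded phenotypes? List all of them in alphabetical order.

B/I-1 aff ·: Bb|BB
B/I-2 aff ·: Bb|BB
B/II-1 aff I-1×I-2: Bb
B/II-2 ? ·: bb|Bb
B/II-3 aff I-1×I-2: Bb|BB
B/III-1 un II-2×II-1: bb
B/III-2 aff ·: Bb|BB
B/IV-1 ? III-2×III-1: bb|Bb
B/IV-2 aff III-2×III-1: Bb
⇒ B over [I-1,I-2,II-1,II-2,II-3,III-1,III-2,IV-1,IV-2]: 36 consistent
L/I-1 ? ·: ll|Ll|LL
L/I-2 ? ·: ll|Ll|LL
L/II-1 aff I-1×I-2: Ll|LL
L/II-2 aff ·: Ll|LL
L/II-3 ? I-1×I-2: ll|Ll|LL
L/III-1 aff II-2×II-1: Ll|LL
L/III-2 ? ·: ll|Ll|LL
L/IV-1 aff III-2×III-1: Ll|LL
L/IV-2 ? III-2×III-1: ll|Ll|LL
⇒ L over [I-1,I-2,II-1,II-2,II-3,III-1,III-2,IV-1,IV-2]: 660 consistent
T/I-1 un ·: tt
T/I-2 aff ·: Tt|TT
T/II-1 aff I-1×I-2: Tt
T/II-2 aff ·: Tt|TT
T/II-3 aff I-1×I-2: Tt
T/III-1 aff II-2×II-1: Tt|TT
T/III-2 ? ·: tt|Tt|TT
T/IV-1 aff III-2×III-1: Tt|TT
T/IV-2 ? III-2×III-1: tt|Tt|TT
⇒ T over [I-1,I-2,II-1,II-2,II-3,III-1,III-2,IV-1,IV-2]: 72 consistent

IV-2 ∈ {Bb LL TT, Bb LL Tt, Bb LL tt, Bb Ll TT, Bb Ll Tt, Bb Ll tt, Bb ll TT, Bb ll Tt, Bb ll tt}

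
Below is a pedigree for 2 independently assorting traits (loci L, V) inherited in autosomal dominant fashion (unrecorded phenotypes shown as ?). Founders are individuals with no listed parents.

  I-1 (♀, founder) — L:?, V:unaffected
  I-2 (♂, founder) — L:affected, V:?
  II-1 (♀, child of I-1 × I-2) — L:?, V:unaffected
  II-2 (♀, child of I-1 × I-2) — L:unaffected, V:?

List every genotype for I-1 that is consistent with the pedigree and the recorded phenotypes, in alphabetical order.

L/I-1 ? ·: ll|Ll
L/I-2 aff ·: Ll
L/II-1 ? I-1×I-2: ll|Ll|LL
L/II-2 un I-1×I-2: ll
⇒ L over [I-1,I-2,II-1,II-2]: 5 consistent
V/I-1 un ·: vv
V/I-2 ? ·: vv|Vv
V/II-1 un I-1×I-2: vv
V/II-2 ? I-1×I-2: vv|Vv
⇒ V over [I-1,I-2,II-1,II-2]: 3 consistent

I-1 ∈ {Ll vv, ll vv}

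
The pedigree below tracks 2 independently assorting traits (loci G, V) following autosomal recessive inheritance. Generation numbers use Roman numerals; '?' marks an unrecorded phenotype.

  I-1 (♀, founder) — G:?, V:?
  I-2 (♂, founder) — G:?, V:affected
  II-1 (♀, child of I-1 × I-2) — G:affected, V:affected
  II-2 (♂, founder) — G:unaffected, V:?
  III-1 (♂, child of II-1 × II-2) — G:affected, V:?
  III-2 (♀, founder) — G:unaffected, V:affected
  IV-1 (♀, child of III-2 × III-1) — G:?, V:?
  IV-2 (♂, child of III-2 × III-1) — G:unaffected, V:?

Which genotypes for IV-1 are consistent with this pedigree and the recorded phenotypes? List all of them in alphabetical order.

IV-1 ∈ {Gg Vv, Gg vv, gg Vv, gg vv}

G/I-1 ? ·: Gg|gg
G/I-2 ? ·: Gg|gg
G/II-1 aff I-1×I-2: gg
G/II-2 un ·: Gg
G/III-1 aff II-1×II-2: gg
G/III-2 un ·: GG|Gg
G/IV-1 ? III-2×III-1: Gg|gg
G/IV-2 un III-2×III-1: Gg
⇒ G over [I-1,I-2,II-1,II-2,III-1,III-2,IV-1,IV-2]: 12 consistent
V/I-1 ? ·: Vv|vv
V/I-2 aff ·: vv
V/II-1 aff I-1×I-2: vv
V/II-2 ? ·: VV|Vv|vv
V/III-1 ? II-1×II-2: Vv|vv
V/III-2 aff ·: vv
V/IV-1 ? III-2×III-1: Vv|vv
V/IV-2 ? III-2×III-1: Vv|vv
⇒ V over [I-1,I-2,II-1,II-2,III-1,III-2,IV-1,IV-2]: 20 consistent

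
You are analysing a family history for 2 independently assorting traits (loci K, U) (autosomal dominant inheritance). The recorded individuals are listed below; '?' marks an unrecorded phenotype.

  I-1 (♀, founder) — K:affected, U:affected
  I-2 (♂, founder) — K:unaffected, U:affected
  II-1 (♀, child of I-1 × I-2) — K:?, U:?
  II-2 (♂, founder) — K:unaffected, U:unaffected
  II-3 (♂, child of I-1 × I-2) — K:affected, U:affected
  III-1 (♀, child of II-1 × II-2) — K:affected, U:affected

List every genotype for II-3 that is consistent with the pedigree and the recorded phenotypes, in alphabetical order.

II-3 ∈ {Kk UU, Kk Uu}

K/I-1 aff ·: Kk|KK
K/I-2 un ·: kk
K/II-1 ? I-1×I-2: Kk
K/II-2 un ·: kk
K/II-3 aff I-1×I-2: Kk
K/III-1 aff II-1×II-2: Kk
⇒ K over [I-1,I-2,II-1,II-2,II-3,III-1]: 2 consistent
U/I-1 aff ·: Uu|UU
U/I-2 aff ·: Uu|UU
U/II-1 ? I-1×I-2: Uu|UU
U/II-2 un ·: uu
U/II-3 aff I-1×I-2: Uu|UU
U/III-1 aff II-1×II-2: Uu
⇒ U over [I-1,I-2,II-1,II-2,II-3,III-1]: 13 consistent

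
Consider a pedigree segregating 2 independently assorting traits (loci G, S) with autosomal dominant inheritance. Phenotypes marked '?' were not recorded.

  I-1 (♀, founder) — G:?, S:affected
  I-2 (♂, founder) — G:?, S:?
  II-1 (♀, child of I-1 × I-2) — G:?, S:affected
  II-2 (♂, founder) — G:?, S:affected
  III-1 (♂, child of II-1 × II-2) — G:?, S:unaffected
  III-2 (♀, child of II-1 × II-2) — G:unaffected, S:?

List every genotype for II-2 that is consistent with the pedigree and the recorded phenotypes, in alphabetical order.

II-2 ∈ {Gg Ss, gg Ss}

G/I-1 ? ·: gg|Gg|GG
G/I-2 ? ·: gg|Gg|GG
G/II-1 ? I-1×I-2: gg|Gg
G/II-2 ? ·: gg|Gg
G/III-1 ? II-1×II-2: gg|Gg|GG
G/III-2 un II-1×II-2: gg
⇒ G over [I-1,I-2,II-1,II-2,III-1,III-2]: 47 consistent
S/I-1 aff ·: Ss|SS
S/I-2 ? ·: ss|Ss|SS
S/II-1 aff I-1×I-2: Ss
S/II-2 aff ·: Ss
S/III-1 un II-1×II-2: ss
S/III-2 ? II-1×II-2: ss|Ss|SS
⇒ S over [I-1,I-2,II-1,II-2,III-1,III-2]: 15 consistent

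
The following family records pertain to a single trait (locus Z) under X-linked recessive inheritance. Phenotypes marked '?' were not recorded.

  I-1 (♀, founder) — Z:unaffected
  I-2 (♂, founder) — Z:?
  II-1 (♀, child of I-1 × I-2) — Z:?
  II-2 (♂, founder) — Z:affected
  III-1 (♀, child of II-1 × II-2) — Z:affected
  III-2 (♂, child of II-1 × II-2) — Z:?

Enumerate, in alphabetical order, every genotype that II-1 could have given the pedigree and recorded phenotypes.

Z/I-1 un ·: X^ZX^Z|X^ZX^z
Z/I-2 ? ·: X^ZY|X^zY
Z/II-1 ? I-1×I-2: X^ZX^z|X^zX^z
Z/II-2 aff ·: X^zY
Z/III-1 aff II-1×II-2: X^zX^z
Z/III-2 ? II-1×II-2: X^ZY|X^zY
⇒ Z over [I-1,I-2,II-1,II-2,III-1,III-2]: 7 consistent

II-1 ∈ {X^ZX^z, X^zX^z}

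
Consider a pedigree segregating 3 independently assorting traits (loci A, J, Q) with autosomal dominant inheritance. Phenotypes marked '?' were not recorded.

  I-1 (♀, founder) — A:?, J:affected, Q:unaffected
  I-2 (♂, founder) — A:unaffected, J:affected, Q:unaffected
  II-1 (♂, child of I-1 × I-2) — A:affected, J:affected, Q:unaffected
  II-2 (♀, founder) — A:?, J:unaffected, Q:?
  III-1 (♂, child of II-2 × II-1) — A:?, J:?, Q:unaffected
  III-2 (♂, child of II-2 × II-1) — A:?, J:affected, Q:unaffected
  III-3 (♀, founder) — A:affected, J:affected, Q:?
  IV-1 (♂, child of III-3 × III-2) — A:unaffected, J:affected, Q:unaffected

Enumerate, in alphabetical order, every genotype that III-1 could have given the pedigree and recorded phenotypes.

III-1 ∈ {AA Jj qq, AA jj qq, Aa Jj qq, Aa jj qq, aa Jj qq, aa jj qq}

A/I-1 ? ·: Aa|AA
A/I-2 un ·: aa
A/II-1 aff I-1×I-2: Aa
A/II-2 ? ·: aa|Aa|AA
A/III-1 ? II-2×II-1: aa|Aa|AA
A/III-2 ? II-2×II-1: aa|Aa
A/III-3 aff ·: Aa
A/IV-1 un III-3×III-2: aa
⇒ A over [I-1,I-2,II-1,II-2,III-1,III-2,III-3,IV-1]: 24 consistent
J/I-1 aff ·: Jj|JJ
J/I-2 aff ·: Jj|JJ
J/II-1 aff I-1×I-2: Jj|JJ
J/II-2 un ·: jj
J/III-1 ? II-2×II-1: jj|Jj
J/III-2 aff II-2×II-1: Jj
J/III-3 aff ·: Jj|JJ
J/IV-1 aff III-3×III-2: Jj|JJ
⇒ J over [I-1,I-2,II-1,II-2,III-1,III-2,III-3,IV-1]: 40 consistent
Q/I-1 un ·: qq
Q/I-2 un ·: qq
Q/II-1 un I-1×I-2: qq
Q/II-2 ? ·: qq|Qq
Q/III-1 un II-2×II-1: qq
Q/III-2 un II-2×II-1: qq
Q/III-3 ? ·: qq|Qq
Q/IV-1 un III-3×III-2: qq
⇒ Q over [I-1,I-2,II-1,II-2,III-1,III-2,III-3,IV-1]: 4 consistent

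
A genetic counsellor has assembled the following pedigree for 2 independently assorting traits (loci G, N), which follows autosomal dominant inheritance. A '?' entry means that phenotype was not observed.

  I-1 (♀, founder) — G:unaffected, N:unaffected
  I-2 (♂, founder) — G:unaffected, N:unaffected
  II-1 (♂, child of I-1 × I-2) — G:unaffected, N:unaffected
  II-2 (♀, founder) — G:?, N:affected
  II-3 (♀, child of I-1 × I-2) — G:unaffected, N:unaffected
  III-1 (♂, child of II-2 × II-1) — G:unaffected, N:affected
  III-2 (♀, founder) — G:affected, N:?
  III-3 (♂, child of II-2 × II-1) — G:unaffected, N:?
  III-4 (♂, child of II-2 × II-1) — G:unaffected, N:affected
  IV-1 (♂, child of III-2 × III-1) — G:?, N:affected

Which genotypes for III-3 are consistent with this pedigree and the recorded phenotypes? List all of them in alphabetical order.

III-3 ∈ {gg Nn, gg nn}

G/I-1 un ·: gg
G/I-2 un ·: gg
G/II-1 un I-1×I-2: gg
G/II-2 ? ·: gg|Gg
G/II-3 un I-1×I-2: gg
G/III-1 un II-2×II-1: gg
G/III-2 aff ·: Gg|GG
G/III-3 un II-2×II-1: gg
G/III-4 un II-2×II-1: gg
G/IV-1 ? III-2×III-1: gg|Gg
⇒ G over [I-1,I-2,II-1,II-2,II-3,III-1,III-2,III-3,III-4,IV-1]: 6 consistent
N/I-1 un ·: nn
N/I-2 un ·: nn
N/II-1 un I-1×I-2: nn
N/II-2 aff ·: Nn|NN
N/II-3 un I-1×I-2: nn
N/III-1 aff II-2×II-1: Nn
N/III-2 ? ·: nn|Nn|NN
N/III-3 ? II-2×II-1: nn|Nn
N/III-4 aff II-2×II-1: Nn
N/IV-1 aff III-2×III-1: Nn|NN
⇒ N over [I-1,I-2,II-1,II-2,II-3,III-1,III-2,III-3,III-4,IV-1]: 15 consistent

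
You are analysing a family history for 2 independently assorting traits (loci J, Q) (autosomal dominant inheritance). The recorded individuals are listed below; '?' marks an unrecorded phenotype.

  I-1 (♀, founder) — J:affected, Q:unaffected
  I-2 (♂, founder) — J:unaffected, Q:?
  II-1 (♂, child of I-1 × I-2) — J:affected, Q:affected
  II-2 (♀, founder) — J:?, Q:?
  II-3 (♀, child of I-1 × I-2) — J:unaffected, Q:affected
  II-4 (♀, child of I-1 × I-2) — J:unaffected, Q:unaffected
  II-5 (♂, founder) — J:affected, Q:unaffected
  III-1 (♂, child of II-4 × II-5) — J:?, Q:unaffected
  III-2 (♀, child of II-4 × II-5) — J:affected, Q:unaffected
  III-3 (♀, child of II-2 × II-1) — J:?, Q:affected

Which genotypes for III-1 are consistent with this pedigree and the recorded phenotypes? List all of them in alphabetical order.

J/I-1 aff ·: Jj
J/I-2 un ·: jj
J/II-1 aff I-1×I-2: Jj
J/II-2 ? ·: jj|Jj|JJ
J/II-3 un I-1×I-2: jj
J/II-4 un I-1×I-2: jj
J/II-5 aff ·: Jj|JJ
J/III-1 ? II-4×II-5: jj|Jj
J/III-2 aff II-4×II-5: Jj
J/III-3 ? II-2×II-1: jj|Jj|JJ
⇒ J over [I-1,I-2,II-1,II-2,II-3,II-4,II-5,III-1,III-2,III-3]: 21 consistent
Q/I-1 un ·: qq
Q/I-2 ? ·: Qq
Q/II-1 aff I-1×I-2: Qq
Q/II-2 ? ·: qq|Qq|QQ
Q/II-3 aff I-1×I-2: Qq
Q/II-4 un I-1×I-2: qq
Q/II-5 un ·: qq
Q/III-1 un II-4×II-5: qq
Q/III-2 un II-4×II-5: qq
Q/III-3 aff II-2×II-1: Qq|QQ
⇒ Q over [I-1,I-2,II-1,II-2,II-3,II-4,II-5,III-1,III-2,III-3]: 5 consistent

III-1 ∈ {Jj qq, jj qq}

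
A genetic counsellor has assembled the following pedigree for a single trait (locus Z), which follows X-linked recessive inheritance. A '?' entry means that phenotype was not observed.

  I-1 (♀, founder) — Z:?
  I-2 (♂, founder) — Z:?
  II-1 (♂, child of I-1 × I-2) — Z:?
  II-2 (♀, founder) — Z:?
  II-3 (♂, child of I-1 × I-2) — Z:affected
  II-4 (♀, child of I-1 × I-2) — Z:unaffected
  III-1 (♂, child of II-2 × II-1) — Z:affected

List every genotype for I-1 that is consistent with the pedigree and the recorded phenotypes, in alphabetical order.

I-1 ∈ {X^ZX^z, X^zX^z}

Z/I-1 ? ·: X^ZX^z|X^zX^z
Z/I-2 ? ·: X^ZY|X^zY
Z/II-1 ? I-1×I-2: X^ZY|X^zY
Z/II-2 ? ·: X^ZX^z|X^zX^z
Z/II-3 aff I-1×I-2: X^zY
Z/II-4 un I-1×I-2: X^ZX^Z|X^ZX^z
Z/III-1 aff II-2×II-1: X^zY
⇒ Z over [I-1,I-2,II-1,II-2,II-3,II-4,III-1]: 14 consistent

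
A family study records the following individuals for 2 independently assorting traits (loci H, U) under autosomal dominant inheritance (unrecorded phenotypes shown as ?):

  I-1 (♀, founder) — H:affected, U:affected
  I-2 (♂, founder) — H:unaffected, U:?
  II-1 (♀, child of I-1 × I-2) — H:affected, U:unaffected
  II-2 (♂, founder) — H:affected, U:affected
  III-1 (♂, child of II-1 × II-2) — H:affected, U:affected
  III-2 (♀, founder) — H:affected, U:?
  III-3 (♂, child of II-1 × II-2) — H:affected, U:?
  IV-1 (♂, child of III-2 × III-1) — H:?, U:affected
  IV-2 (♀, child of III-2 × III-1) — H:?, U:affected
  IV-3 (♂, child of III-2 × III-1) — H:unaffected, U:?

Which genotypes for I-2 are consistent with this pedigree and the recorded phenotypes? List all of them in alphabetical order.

H/I-1 aff ·: Hh|HH
H/I-2 un ·: hh
H/II-1 aff I-1×I-2: Hh
H/II-2 aff ·: Hh|HH
H/III-1 aff II-1×II-2: Hh
H/III-2 aff ·: Hh
H/III-3 aff II-1×II-2: Hh|HH
H/IV-1 ? III-2×III-1: hh|Hh|HH
H/IV-2 ? III-2×III-1: hh|Hh|HH
H/IV-3 un III-2×III-1: hh
⇒ H over [I-1,I-2,II-1,II-2,III-1,III-2,III-3,IV-1,IV-2,IV-3]: 72 consistent
U/I-1 aff ·: Uu
U/I-2 ? ·: uu|Uu
U/II-1 un I-1×I-2: uu
U/II-2 aff ·: Uu|UU
U/III-1 aff II-1×II-2: Uu
U/III-2 ? ·: uu|Uu|UU
U/III-3 ? II-1×II-2: uu|Uu
U/IV-1 aff III-2×III-1: Uu|UU
U/IV-2 aff III-2×III-1: Uu|UU
U/IV-3 ? III-2×III-1: uu|Uu|UU
⇒ U over [I-1,I-2,II-1,II-2,III-1,III-2,III-3,IV-1,IV-2,IV-3]: 132 consistent

I-2 ∈ {hh Uu, hh uu}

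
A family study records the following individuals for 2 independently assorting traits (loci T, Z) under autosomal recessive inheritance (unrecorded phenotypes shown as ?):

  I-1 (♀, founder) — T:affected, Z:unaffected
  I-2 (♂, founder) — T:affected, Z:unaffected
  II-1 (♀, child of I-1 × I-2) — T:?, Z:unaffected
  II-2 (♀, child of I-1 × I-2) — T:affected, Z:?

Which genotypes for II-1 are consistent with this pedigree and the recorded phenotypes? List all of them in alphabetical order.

T/I-1 aff ·: tt
T/I-2 aff ·: tt
T/II-1 ? I-1×I-2: tt
T/II-2 aff I-1×I-2: tt
⇒ T over [I-1,I-2,II-1,II-2]: 1 consistent
Z/I-1 un ·: ZZ|Zz
Z/I-2 un ·: ZZ|Zz
Z/II-1 un I-1×I-2: ZZ|Zz
Z/II-2 ? I-1×I-2: ZZ|Zz|zz
⇒ Z over [I-1,I-2,II-1,II-2]: 15 consistent

II-1 ∈ {tt ZZ, tt Zz}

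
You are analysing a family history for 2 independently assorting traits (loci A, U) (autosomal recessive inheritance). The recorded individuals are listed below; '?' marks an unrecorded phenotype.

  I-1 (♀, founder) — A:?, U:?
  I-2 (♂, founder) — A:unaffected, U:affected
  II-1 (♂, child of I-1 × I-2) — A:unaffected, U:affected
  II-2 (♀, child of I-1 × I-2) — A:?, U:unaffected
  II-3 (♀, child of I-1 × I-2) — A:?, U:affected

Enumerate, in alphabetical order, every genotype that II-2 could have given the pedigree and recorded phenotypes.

II-2 ∈ {AA Uu, Aa Uu, aa Uu}

A/I-1 ? ·: AA|Aa|aa
A/I-2 un ·: AA|Aa
A/II-1 un I-1×I-2: AA|Aa
A/II-2 ? I-1×I-2: AA|Aa|aa
A/II-3 ? I-1×I-2: AA|Aa|aa
⇒ A over [I-1,I-2,II-1,II-2,II-3]: 40 consistent
U/I-1 ? ·: Uu
U/I-2 aff ·: uu
U/II-1 aff I-1×I-2: uu
U/II-2 un I-1×I-2: Uu
U/II-3 aff I-1×I-2: uu
⇒ U over [I-1,I-2,II-1,II-2,II-3]: 1 consistent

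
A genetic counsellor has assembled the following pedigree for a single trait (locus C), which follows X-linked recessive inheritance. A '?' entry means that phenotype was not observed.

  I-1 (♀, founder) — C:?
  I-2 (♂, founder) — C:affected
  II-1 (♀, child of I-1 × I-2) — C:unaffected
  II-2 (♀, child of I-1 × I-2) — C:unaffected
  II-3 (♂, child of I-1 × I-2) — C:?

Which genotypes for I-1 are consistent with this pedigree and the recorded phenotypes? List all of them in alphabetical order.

I-1 ∈ {X^CX^C, X^CX^c}

C/I-1 ? ·: X^CX^C|X^CX^c
C/I-2 aff ·: X^cY
C/II-1 un I-1×I-2: X^CX^c
C/II-2 un I-1×I-2: X^CX^c
C/II-3 ? I-1×I-2: X^CY|X^cY
⇒ C over [I-1,I-2,II-1,II-2,II-3]: 3 consistent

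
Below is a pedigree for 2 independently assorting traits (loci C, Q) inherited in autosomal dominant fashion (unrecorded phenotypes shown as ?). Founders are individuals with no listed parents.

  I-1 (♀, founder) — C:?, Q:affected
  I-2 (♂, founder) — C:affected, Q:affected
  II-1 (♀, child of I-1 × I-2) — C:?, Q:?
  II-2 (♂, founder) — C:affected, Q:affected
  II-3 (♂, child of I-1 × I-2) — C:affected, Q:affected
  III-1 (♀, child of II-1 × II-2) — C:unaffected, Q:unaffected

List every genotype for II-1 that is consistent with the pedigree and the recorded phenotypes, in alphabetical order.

II-1 ∈ {Cc Qq, Cc qq, cc Qq, cc qq}

C/I-1 ? ·: cc|Cc|CC
C/I-2 aff ·: Cc|CC
C/II-1 ? I-1×I-2: cc|Cc
C/II-2 aff ·: Cc
C/II-3 aff I-1×I-2: Cc|CC
C/III-1 un II-1×II-2: cc
⇒ C over [I-1,I-2,II-1,II-2,II-3,III-1]: 11 consistent
Q/I-1 aff ·: Qq|QQ
Q/I-2 aff ·: Qq|QQ
Q/II-1 ? I-1×I-2: qq|Qq
Q/II-2 aff ·: Qq
Q/II-3 aff I-1×I-2: Qq|QQ
Q/III-1 un II-1×II-2: qq
⇒ Q over [I-1,I-2,II-1,II-2,II-3,III-1]: 8 consistent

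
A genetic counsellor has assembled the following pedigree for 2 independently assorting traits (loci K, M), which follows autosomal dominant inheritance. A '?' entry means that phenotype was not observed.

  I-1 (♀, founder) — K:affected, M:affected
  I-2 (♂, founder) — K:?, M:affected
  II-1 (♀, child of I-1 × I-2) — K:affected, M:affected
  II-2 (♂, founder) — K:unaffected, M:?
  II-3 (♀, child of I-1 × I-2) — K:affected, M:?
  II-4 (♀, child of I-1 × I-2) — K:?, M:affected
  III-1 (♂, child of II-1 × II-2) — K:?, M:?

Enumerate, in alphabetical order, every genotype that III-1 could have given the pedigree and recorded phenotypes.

K/I-1 aff ·: Kk|KK
K/I-2 ? ·: kk|Kk|KK
K/II-1 aff I-1×I-2: Kk|KK
K/II-2 un ·: kk
K/II-3 aff I-1×I-2: Kk|KK
K/II-4 ? I-1×I-2: kk|Kk|KK
K/III-1 ? II-1×II-2: kk|Kk
⇒ K over [I-1,I-2,II-1,II-2,II-3,II-4,III-1]: 49 consistent
M/I-1 aff ·: Mm|MM
M/I-2 aff ·: Mm|MM
M/II-1 aff I-1×I-2: Mm|MM
M/II-2 ? ·: mm|Mm|MM
M/II-3 ? I-1×I-2: mm|Mm|MM
M/II-4 aff I-1×I-2: Mm|MM
M/III-1 ? II-1×II-2: mm|Mm|MM
⇒ M over [I-1,I-2,II-1,II-2,II-3,II-4,III-1]: 158 consistent

III-1 ∈ {Kk MM, Kk Mm, Kk mm, kk MM, kk Mm, kk mm}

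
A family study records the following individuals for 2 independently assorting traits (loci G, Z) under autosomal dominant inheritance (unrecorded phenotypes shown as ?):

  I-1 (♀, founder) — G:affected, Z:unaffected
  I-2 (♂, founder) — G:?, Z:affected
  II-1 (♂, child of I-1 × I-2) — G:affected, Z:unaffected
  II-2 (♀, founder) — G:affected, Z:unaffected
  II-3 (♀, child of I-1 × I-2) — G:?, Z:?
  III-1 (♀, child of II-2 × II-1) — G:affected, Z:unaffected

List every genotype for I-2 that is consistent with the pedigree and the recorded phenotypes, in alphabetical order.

G/I-1 aff ·: Gg|GG
G/I-2 ? ·: gg|Gg|GG
G/II-1 aff I-1×I-2: Gg|GG
G/II-2 aff ·: Gg|GG
G/II-3 ? I-1×I-2: gg|Gg|GG
G/III-1 aff II-2×II-1: Gg|GG
⇒ G over [I-1,I-2,II-1,II-2,II-3,III-1]: 64 consistent
Z/I-1 un ·: zz
Z/I-2 aff ·: Zz
Z/II-1 un I-1×I-2: zz
Z/II-2 un ·: zz
Z/II-3 ? I-1×I-2: zz|Zz
Z/III-1 un II-2×II-1: zz
⇒ Z over [I-1,I-2,II-1,II-2,II-3,III-1]: 2 consistent

I-2 ∈ {GG Zz, Gg Zz, gg Zz}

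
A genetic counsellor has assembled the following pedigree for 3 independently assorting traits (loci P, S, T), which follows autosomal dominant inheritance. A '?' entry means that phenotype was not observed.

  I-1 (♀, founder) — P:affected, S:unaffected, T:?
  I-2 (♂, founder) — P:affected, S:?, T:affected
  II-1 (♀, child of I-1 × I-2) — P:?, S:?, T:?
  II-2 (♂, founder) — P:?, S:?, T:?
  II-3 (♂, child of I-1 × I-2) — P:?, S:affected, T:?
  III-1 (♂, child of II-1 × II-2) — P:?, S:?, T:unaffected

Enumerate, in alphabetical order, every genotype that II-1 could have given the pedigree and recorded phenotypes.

II-1 ∈ {PP Ss Tt, PP Ss tt, PP ss Tt, PP ss tt, Pp Ss Tt, Pp Ss tt, Pp ss Tt, Pp ss tt, pp Ss Tt, pp Ss tt, pp ss Tt, pp ss tt}

P/I-1 aff ·: Pp|PP
P/I-2 aff ·: Pp|PP
P/II-1 ? I-1×I-2: pp|Pp|PP
P/II-2 ? ·: pp|Pp|PP
P/II-3 ? I-1×I-2: pp|Pp|PP
P/III-1 ? II-1×II-2: pp|Pp|PP
⇒ P over [I-1,I-2,II-1,II-2,II-3,III-1]: 93 consistent
S/I-1 un ·: ss
S/I-2 ? ·: Ss|SS
S/II-1 ? I-1×I-2: ss|Ss
S/II-2 ? ·: ss|Ss|SS
S/II-3 aff I-1×I-2: Ss
S/III-1 ? II-1×II-2: ss|Ss|SS
⇒ S over [I-1,I-2,II-1,II-2,II-3,III-1]: 18 consistent
T/I-1 ? ·: tt|Tt|TT
T/I-2 aff ·: Tt|TT
T/II-1 ? I-1×I-2: tt|Tt
T/II-2 ? ·: tt|Tt
T/II-3 ? I-1×I-2: tt|Tt|TT
T/III-1 un II-1×II-2: tt
⇒ T over [I-1,I-2,II-1,II-2,II-3,III-1]: 30 consistent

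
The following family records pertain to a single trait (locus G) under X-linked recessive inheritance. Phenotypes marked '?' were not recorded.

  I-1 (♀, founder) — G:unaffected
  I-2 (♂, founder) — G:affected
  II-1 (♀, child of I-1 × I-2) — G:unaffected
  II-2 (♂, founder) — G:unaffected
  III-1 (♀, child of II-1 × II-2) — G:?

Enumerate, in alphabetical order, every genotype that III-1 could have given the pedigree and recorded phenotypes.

III-1 ∈ {X^GX^G, X^GX^g}

G/I-1 un ·: X^GX^G|X^GX^g
G/I-2 aff ·: X^gY
G/II-1 un I-1×I-2: X^GX^g
G/II-2 un ·: X^GY
G/III-1 ? II-1×II-2: X^GX^G|X^GX^g
⇒ G over [I-1,I-2,II-1,II-2,III-1]: 4 consistent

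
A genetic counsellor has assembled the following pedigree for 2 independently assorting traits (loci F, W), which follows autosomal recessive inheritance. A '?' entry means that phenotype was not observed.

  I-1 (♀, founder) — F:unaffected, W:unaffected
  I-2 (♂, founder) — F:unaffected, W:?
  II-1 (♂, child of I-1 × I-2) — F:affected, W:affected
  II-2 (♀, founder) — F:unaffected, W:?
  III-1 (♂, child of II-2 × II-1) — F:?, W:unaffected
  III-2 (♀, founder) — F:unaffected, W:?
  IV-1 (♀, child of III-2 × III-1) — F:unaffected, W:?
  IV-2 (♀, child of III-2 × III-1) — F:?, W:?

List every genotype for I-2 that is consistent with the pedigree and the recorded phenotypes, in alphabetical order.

I-2 ∈ {Ff Ww, Ff ww}

F/I-1 un ·: Ff
F/I-2 un ·: Ff
F/II-1 aff I-1×I-2: ff
F/II-2 un ·: FF|Ff
F/III-1 ? II-2×II-1: Ff|ff
F/III-2 un ·: FF|Ff
F/IV-1 un III-2×III-1: FF|Ff
F/IV-2 ? III-2×III-1: FF|Ff|ff
⇒ F over [I-1,I-2,II-1,II-2,III-1,III-2,IV-1,IV-2]: 23 consistent
W/I-1 un ·: Ww
W/I-2 ? ·: Ww|ww
W/II-1 aff I-1×I-2: ww
W/II-2 ? ·: WW|Ww
W/III-1 un II-2×II-1: Ww
W/III-2 ? ·: WW|Ww|ww
W/IV-1 ? III-2×III-1: WW|Ww|ww
W/IV-2 ? III-2×III-1: WW|Ww|ww
⇒ W over [I-1,I-2,II-1,II-2,III-1,III-2,IV-1,IV-2]: 68 consistent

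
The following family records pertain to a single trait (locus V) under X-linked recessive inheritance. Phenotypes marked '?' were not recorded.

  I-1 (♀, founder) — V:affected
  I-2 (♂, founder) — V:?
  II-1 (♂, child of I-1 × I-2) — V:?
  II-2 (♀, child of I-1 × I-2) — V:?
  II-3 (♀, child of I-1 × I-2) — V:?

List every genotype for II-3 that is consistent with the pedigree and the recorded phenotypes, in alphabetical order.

II-3 ∈ {X^VX^v, X^vX^v}

V/I-1 aff ·: X^vX^v
V/I-2 ? ·: X^VY|X^vY
V/II-1 ? I-1×I-2: X^vY
V/II-2 ? I-1×I-2: X^VX^v|X^vX^v
V/II-3 ? I-1×I-2: X^VX^v|X^vX^v
⇒ V over [I-1,I-2,II-1,II-2,II-3]: 2 consistent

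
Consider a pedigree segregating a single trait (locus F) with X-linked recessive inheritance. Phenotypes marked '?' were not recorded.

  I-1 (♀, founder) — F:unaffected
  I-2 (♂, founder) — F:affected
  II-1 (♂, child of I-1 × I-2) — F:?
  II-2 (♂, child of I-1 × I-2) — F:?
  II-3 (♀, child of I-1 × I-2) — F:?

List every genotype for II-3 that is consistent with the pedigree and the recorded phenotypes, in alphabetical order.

F/I-1 un ·: X^FX^F|X^FX^f
F/I-2 aff ·: X^fY
F/II-1 ? I-1×I-2: X^FY|X^fY
F/II-2 ? I-1×I-2: X^FY|X^fY
F/II-3 ? I-1×I-2: X^FX^f|X^fX^f
⇒ F over [I-1,I-2,II-1,II-2,II-3]: 9 consistent

II-3 ∈ {X^FX^f, X^fX^f}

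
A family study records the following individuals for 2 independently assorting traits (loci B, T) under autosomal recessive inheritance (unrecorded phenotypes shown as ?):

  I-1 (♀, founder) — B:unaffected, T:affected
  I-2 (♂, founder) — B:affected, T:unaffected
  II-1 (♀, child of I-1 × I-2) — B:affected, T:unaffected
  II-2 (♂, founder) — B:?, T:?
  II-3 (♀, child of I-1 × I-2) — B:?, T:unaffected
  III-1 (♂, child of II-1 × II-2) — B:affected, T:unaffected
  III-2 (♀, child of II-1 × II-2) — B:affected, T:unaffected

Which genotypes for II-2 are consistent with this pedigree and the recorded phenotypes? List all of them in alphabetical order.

II-2 ∈ {Bb TT, Bb Tt, Bb tt, bb TT, bb Tt, bb tt}

B/I-1 un ·: Bb
B/I-2 aff ·: bb
B/II-1 aff I-1×I-2: bb
B/II-2 ? ·: Bb|bb
B/II-3 ? I-1×I-2: Bb|bb
B/III-1 aff II-1×II-2: bb
B/III-2 aff II-1×II-2: bb
⇒ B over [I-1,I-2,II-1,II-2,II-3,III-1,III-2]: 4 consistent
T/I-1 aff ·: tt
T/I-2 un ·: TT|Tt
T/II-1 un I-1×I-2: Tt
T/II-2 ? ·: TT|Tt|tt
T/II-3 un I-1×I-2: Tt
T/III-1 un II-1×II-2: TT|Tt
T/III-2 un II-1×II-2: TT|Tt
⇒ T over [I-1,I-2,II-1,II-2,II-3,III-1,III-2]: 18 consistent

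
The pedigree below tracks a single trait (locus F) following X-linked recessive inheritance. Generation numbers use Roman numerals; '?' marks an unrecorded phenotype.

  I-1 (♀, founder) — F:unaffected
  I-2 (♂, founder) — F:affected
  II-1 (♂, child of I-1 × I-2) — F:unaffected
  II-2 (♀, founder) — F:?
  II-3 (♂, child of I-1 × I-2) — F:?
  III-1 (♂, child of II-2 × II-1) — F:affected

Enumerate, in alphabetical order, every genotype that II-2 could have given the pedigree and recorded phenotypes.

F/I-1 un ·: X^FX^F|X^FX^f
F/I-2 aff ·: X^fY
F/II-1 un I-1×I-2: X^FY
F/II-2 ? ·: X^FX^f|X^fX^f
F/II-3 ? I-1×I-2: X^FY|X^fY
F/III-1 aff II-2×II-1: X^fY
⇒ F over [I-1,I-2,II-1,II-2,II-3,III-1]: 6 consistent

II-2 ∈ {X^FX^f, X^fX^f}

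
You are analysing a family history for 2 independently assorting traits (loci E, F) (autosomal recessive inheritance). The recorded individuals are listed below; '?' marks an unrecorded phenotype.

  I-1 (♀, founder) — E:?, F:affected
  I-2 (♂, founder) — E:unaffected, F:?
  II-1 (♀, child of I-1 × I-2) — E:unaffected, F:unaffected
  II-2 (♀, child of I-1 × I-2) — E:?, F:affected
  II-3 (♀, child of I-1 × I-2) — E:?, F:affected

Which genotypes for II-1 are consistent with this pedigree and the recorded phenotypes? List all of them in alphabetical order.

E/I-1 ? ·: EE|Ee|ee
E/I-2 un ·: EE|Ee
E/II-1 un I-1×I-2: EE|Ee
E/II-2 ? I-1×I-2: EE|Ee|ee
E/II-3 ? I-1×I-2: EE|Ee|ee
⇒ E over [I-1,I-2,II-1,II-2,II-3]: 40 consistent
F/I-1 aff ·: ff
F/I-2 ? ·: Ff
F/II-1 un I-1×I-2: Ff
F/II-2 aff I-1×I-2: ff
F/II-3 aff I-1×I-2: ff
⇒ F over [I-1,I-2,II-1,II-2,II-3]: 1 consistent

II-1 ∈ {EE Ff, Ee Ff}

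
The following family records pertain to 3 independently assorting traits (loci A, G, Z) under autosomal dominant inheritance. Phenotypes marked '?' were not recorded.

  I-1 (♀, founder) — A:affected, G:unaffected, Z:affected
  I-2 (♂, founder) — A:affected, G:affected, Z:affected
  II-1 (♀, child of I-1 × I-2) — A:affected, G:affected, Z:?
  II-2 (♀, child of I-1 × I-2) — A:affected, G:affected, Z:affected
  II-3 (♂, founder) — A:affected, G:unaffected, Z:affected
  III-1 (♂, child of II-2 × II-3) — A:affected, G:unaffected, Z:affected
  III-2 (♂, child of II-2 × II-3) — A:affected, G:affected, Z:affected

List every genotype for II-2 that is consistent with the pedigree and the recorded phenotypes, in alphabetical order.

II-2 ∈ {AA Gg ZZ, AA Gg Zz, Aa Gg ZZ, Aa Gg Zz}

A/I-1 aff ·: Aa|AA
A/I-2 aff ·: Aa|AA
A/II-1 aff I-1×I-2: Aa|AA
A/II-2 aff I-1×I-2: Aa|AA
A/II-3 aff ·: Aa|AA
A/III-1 aff II-2×II-3: Aa|AA
A/III-2 aff II-2×II-3: Aa|AA
⇒ A over [I-1,I-2,II-1,II-2,II-3,III-1,III-2]: 83 consistent
G/I-1 un ·: gg
G/I-2 aff ·: Gg|GG
G/II-1 aff I-1×I-2: Gg
G/II-2 aff I-1×I-2: Gg
G/II-3 un ·: gg
G/III-1 un II-2×II-3: gg
G/III-2 aff II-2×II-3: Gg
⇒ G over [I-1,I-2,II-1,II-2,II-3,III-1,III-2]: 2 consistent
Z/I-1 aff ·: Zz|ZZ
Z/I-2 aff ·: Zz|ZZ
Z/II-1 ? I-1×I-2: zz|Zz|ZZ
Z/II-2 aff I-1×I-2: Zz|ZZ
Z/II-3 aff ·: Zz|ZZ
Z/III-1 aff II-2×II-3: Zz|ZZ
Z/III-2 aff II-2×II-3: Zz|ZZ
⇒ Z over [I-1,I-2,II-1,II-2,II-3,III-1,III-2]: 96 consistent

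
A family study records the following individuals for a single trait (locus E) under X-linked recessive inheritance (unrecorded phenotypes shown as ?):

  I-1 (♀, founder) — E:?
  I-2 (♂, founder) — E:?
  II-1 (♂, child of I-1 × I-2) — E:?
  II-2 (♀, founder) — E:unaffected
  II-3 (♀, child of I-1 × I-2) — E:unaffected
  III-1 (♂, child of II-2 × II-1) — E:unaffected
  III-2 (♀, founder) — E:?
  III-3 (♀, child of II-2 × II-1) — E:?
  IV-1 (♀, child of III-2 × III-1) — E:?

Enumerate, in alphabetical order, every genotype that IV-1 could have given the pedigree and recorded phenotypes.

E/I-1 ? ·: X^EX^E|X^EX^e|X^eX^e
E/I-2 ? ·: X^EY|X^eY
E/II-1 ? I-1×I-2: X^EY|X^eY
E/II-2 un ·: X^EX^E|X^EX^e
E/II-3 un I-1×I-2: X^EX^E|X^EX^e
E/III-1 un II-2×II-1: X^EY
E/III-2 ? ·: X^EX^E|X^EX^e|X^eX^e
E/III-3 ? II-2×II-1: X^EX^E|X^EX^e|X^eX^e
E/IV-1 ? III-2×III-1: X^EX^E|X^EX^e
⇒ E over [I-1,I-2,II-1,II-2,II-3,III-1,III-2,III-3,IV-1]: 108 consistent

IV-1 ∈ {X^EX^E, X^EX^e}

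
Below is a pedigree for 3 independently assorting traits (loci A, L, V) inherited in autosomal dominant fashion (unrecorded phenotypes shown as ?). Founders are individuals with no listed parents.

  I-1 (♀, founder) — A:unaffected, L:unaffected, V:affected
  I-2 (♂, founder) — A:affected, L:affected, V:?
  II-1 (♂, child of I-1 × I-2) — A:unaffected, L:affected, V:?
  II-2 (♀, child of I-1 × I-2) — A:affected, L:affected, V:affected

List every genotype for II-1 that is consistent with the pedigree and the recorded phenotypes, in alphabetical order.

A/I-1 un ·: aa
A/I-2 aff ·: Aa
A/II-1 un I-1×I-2: aa
A/II-2 aff I-1×I-2: Aa
⇒ A over [I-1,I-2,II-1,II-2]: 1 consistent
L/I-1 un ·: ll
L/I-2 aff ·: Ll|LL
L/II-1 aff I-1×I-2: Ll
L/II-2 aff I-1×I-2: Ll
⇒ L over [I-1,I-2,II-1,II-2]: 2 consistent
V/I-1 aff ·: Vv|VV
V/I-2 ? ·: vv|Vv|VV
V/II-1 ? I-1×I-2: vv|Vv|VV
V/II-2 aff I-1×I-2: Vv|VV
⇒ V over [I-1,I-2,II-1,II-2]: 18 consistent

II-1 ∈ {aa Ll VV, aa Ll Vv, aa Ll vv}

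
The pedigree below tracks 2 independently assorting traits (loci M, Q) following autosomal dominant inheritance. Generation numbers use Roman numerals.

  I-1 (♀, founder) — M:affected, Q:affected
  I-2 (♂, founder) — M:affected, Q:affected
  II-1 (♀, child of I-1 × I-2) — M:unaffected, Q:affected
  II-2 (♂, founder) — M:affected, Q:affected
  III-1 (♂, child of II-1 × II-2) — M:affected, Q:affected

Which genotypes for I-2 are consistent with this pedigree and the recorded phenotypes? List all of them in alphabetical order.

M/I-1 aff ·: Mm
M/I-2 aff ·: Mm
M/II-1 un I-1×I-2: mm
M/II-2 aff ·: Mm|MM
M/III-1 aff II-1×II-2: Mm
⇒ M over [I-1,I-2,II-1,II-2,III-1]: 2 consistent
Q/I-1 aff ·: Qq|QQ
Q/I-2 aff ·: Qq|QQ
Q/II-1 aff I-1×I-2: Qq|QQ
Q/II-2 aff ·: Qq|QQ
Q/III-1 aff II-1×II-2: Qq|QQ
⇒ Q over [I-1,I-2,II-1,II-2,III-1]: 24 consistent

I-2 ∈ {Mm QQ, Mm Qq}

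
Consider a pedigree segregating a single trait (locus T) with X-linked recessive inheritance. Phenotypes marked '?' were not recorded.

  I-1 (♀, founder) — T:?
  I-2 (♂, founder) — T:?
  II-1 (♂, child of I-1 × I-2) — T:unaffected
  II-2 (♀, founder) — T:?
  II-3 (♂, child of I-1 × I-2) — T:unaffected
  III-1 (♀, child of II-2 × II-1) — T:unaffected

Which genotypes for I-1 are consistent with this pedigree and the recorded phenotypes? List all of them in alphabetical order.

I-1 ∈ {X^TX^T, X^TX^t}

T/I-1 ? ·: X^TX^T|X^TX^t
T/I-2 ? ·: X^TY|X^tY
T/II-1 un I-1×I-2: X^TY
T/II-2 ? ·: X^TX^T|X^TX^t|X^tX^t
T/II-3 un I-1×I-2: X^TY
T/III-1 un II-2×II-1: X^TX^T|X^TX^t
⇒ T over [I-1,I-2,II-1,II-2,II-3,III-1]: 16 consistent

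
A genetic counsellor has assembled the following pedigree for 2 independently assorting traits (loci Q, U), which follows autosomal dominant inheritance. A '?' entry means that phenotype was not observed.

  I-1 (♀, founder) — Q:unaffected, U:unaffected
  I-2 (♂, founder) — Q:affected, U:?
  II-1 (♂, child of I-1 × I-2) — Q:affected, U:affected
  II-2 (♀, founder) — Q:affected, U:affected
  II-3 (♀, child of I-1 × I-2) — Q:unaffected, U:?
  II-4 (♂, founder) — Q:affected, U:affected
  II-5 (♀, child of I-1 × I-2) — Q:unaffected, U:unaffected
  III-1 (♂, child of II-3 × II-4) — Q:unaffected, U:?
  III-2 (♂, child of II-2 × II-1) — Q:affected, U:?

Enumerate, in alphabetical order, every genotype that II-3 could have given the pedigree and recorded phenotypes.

Q/I-1 un ·: qq
Q/I-2 aff ·: Qq
Q/II-1 aff I-1×I-2: Qq
Q/II-2 aff ·: Qq|QQ
Q/II-3 un I-1×I-2: qq
Q/II-4 aff ·: Qq
Q/II-5 un I-1×I-2: qq
Q/III-1 un II-3×II-4: qq
Q/III-2 aff II-2×II-1: Qq|QQ
⇒ Q over [I-1,I-2,II-1,II-2,II-3,II-4,II-5,III-1,III-2]: 4 consistent
U/I-1 un ·: uu
U/I-2 ? ·: Uu
U/II-1 aff I-1×I-2: Uu
U/II-2 aff ·: Uu|UU
U/II-3 ? I-1×I-2: uu|Uu
U/II-4 aff ·: Uu|UU
U/II-5 un I-1×I-2: uu
U/III-1 ? II-3×II-4: uu|Uu|UU
U/III-2 ? II-2×II-1: uu|Uu|UU
⇒ U over [I-1,I-2,II-1,II-2,II-3,II-4,II-5,III-1,III-2]: 40 consistent

II-3 ∈ {qq Uu, qq uu}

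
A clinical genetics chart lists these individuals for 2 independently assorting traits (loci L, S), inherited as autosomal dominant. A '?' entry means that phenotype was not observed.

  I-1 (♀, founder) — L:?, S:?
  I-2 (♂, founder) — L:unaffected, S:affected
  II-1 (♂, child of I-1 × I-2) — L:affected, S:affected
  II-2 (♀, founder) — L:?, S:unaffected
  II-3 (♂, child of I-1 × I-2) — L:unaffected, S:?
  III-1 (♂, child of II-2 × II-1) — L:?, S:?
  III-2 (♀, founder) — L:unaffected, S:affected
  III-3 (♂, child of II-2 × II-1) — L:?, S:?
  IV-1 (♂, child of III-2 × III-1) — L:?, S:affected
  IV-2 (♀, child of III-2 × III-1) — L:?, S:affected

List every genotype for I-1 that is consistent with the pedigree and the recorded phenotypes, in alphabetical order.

L/I-1 ? ·: Ll
L/I-2 un ·: ll
L/II-1 aff I-1×I-2: Ll
L/II-2 ? ·: ll|Ll|LL
L/II-3 un I-1×I-2: ll
L/III-1 ? II-2×II-1: ll|Ll|LL
L/III-2 un ·: ll
L/III-3 ? II-2×II-1: ll|Ll|LL
L/IV-1 ? III-2×III-1: ll|Ll
L/IV-2 ? III-2×III-1: ll|Ll
⇒ L over [I-1,I-2,II-1,II-2,II-3,III-1,III-2,III-3,IV-1,IV-2]: 38 consistent
S/I-1 ? ·: ss|Ss|SS
S/I-2 aff ·: Ss|SS
S/II-1 aff I-1×I-2: Ss|SS
S/II-2 un ·: ss
S/II-3 ? I-1×I-2: ss|Ss|SS
S/III-1 ? II-2×II-1: ss|Ss
S/III-2 aff ·: Ss|SS
S/III-3 ? II-2×II-1: ss|Ss
S/IV-1 aff III-2×III-1: Ss|SS
S/IV-2 aff III-2×III-1: Ss|SS
⇒ S over [I-1,I-2,II-1,II-2,II-3,III-1,III-2,III-3,IV-1,IV-2]: 264 consistent

I-1 ∈ {Ll SS, Ll Ss, Ll ss}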